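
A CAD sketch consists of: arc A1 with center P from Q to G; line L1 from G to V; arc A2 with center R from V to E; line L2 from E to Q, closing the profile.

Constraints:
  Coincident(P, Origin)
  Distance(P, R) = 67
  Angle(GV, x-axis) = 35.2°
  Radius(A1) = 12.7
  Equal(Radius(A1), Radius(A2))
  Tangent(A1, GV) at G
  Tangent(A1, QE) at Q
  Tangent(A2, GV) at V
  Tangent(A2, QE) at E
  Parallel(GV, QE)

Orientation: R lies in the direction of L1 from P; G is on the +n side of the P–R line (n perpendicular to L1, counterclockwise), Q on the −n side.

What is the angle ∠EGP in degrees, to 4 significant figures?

69.24°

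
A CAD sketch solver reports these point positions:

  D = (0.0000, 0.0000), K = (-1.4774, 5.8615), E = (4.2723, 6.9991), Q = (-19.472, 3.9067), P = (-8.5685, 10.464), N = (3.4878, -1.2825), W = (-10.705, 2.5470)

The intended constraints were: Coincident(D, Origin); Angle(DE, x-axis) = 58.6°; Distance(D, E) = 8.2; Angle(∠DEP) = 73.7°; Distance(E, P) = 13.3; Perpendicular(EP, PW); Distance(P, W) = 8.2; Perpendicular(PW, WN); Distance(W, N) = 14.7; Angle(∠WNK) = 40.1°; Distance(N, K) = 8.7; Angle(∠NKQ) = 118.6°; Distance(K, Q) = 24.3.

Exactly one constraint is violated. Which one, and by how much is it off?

Distance(K, Q) = 24.3 — off by 6.20.

D = (0.00, 0.00) ✓; DE at 58.60° ✓; |DE| = 8.200 ✓; ∠DEP = 73.70° ✓; |EP| = 13.30 ✓; ∠(EP, PW) = 90.00° ✓; |PW| = 8.200 ✓; ∠(PW, WN) = 90.00° ✓; |WN| = 14.70 ✓; ∠WNK = 40.10° ✓; |NK| = 8.700 ✓; ∠NKQ = 118.6° ✓; |KQ| = 18.10 ✗.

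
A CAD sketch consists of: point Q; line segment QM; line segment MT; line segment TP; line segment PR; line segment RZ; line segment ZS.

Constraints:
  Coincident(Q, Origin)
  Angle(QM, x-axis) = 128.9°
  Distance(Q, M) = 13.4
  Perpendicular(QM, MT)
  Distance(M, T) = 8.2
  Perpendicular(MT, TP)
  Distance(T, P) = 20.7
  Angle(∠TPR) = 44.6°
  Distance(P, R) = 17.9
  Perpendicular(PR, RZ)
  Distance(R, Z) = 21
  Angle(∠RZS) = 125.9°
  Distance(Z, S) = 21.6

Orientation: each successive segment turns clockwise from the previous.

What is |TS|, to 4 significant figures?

23.91

Q is at the origin; QM runs at 128.9° with length 13.4, so M = (-8.415, 10.43). QM ⟂ MT, so MT runs at 38.90°; with |MT| = 8.2, T = (-2.033, 15.58). MT is perpendicular to TP, so TP runs at -51.10°; with |TP| = 20.7, P = (10.97, -0.5319). ∠TPR = 44.6° gives PR at 173.5° from the x-axis; with |PR| = 17.9, R = (-6.819, 1.494). PR ⟂ RZ, so RZ runs at 83.50°; with |RZ| = 21.0, Z = (-4.442, 22.36). ∠RZS = 125.9° gives ZS at 29.40° from the x-axis; with |ZS| = 21.6, S = (14.38, 32.96). Then |TS| = |S − T| = 23.91.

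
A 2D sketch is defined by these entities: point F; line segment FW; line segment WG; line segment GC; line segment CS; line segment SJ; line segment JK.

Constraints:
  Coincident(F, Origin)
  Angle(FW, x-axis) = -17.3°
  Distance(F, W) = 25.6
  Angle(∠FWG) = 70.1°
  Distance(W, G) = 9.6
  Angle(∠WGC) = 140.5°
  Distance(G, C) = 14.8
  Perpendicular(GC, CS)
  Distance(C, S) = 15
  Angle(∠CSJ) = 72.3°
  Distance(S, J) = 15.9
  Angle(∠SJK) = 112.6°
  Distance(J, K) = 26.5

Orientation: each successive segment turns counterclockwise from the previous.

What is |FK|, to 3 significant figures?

39.4

F is at the origin; FW runs at -17.3° with length 25.6, so W = (24.4, -7.61). ∠FWG = 70.1° gives WG at 92.6° from the x-axis; with |WG| = 9.6, G = (24.0, 1.98). ∠WGC = 140.5° gives GC at 132° from the x-axis; with |GC| = 14.8, C = (14.1, 13.0). GC ⟂ CS, so CS runs at -138°; with |CS| = 15.0, S = (2.95, 2.90). ∠CSJ = 72.3° gives SJ at -30.2° from the x-axis; with |SJ| = 15.9, J = (16.7, -5.10). ∠SJK = 112.6° gives JK at 37.2° from the x-axis; with |JK| = 26.5, K = (37.8, 10.9). Then |FK| = |K − F| = 39.4.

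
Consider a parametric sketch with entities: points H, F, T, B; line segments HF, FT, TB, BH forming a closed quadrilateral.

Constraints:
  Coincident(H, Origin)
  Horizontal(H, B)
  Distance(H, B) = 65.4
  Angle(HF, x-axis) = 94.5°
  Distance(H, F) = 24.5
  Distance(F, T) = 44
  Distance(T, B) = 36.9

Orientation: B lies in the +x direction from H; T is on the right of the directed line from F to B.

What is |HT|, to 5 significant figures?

29.897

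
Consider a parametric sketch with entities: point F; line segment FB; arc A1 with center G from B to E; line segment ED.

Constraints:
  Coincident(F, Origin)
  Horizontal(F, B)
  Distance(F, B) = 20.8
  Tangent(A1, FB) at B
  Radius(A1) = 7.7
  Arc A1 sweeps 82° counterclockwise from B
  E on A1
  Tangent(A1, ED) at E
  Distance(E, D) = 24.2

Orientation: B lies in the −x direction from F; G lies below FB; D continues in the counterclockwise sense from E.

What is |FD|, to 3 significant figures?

44.1

F is at the origin; F and B share the same y with |FB| = 20.8 and B on the −x side, so B = (-20.8, 0.00). Since A1 is tangent to FB there, GB ⟂ FB, so G = B + (0, -7.7) = (-20.8, -7.70). On A1, B sits at bearing 90° from G; an 82° counterclockwise sweep puts E at bearing 172°, so E = G + 7.7·(cos 172°, sin 172°) = (-28.4, -6.63). A1 meets ED tangentially, so GE is at right angles to ED, so ED runs along (−sin 172°, cos 172°); with |ED| = 24.2, D = (-31.8, -30.6). Then |FD| = |D − F| = 44.1.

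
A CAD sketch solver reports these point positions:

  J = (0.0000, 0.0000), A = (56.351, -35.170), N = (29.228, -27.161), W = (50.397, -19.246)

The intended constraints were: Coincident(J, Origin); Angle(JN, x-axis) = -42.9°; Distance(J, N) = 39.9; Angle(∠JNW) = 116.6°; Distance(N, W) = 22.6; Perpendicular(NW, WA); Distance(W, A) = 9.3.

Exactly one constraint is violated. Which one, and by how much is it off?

Distance(W, A) = 9.3 — off by 7.70.

J = (0.00, 0.00) ✓; JN at -42.90° ✓; |JN| = 39.90 ✓; ∠JNW = 116.6° ✓; |NW| = 22.60 ✓; ∠(NW, WA) = 90.00° ✓; |WA| = 17.00 ✗.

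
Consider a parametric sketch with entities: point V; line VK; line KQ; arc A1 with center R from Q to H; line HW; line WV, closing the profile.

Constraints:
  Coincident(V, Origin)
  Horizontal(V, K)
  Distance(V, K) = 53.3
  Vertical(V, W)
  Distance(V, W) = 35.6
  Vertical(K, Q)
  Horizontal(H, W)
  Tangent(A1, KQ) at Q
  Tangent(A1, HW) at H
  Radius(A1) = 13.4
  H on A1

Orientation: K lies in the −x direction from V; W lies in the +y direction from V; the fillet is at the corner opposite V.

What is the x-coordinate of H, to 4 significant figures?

-39.90

V is at the origin; VK is horizontal with |VK| = 53.3 and K on the −x side, so K = (-53.30, 0.000). V and W share the same x with |VW| = 35.6 and W on the +y side, so W = (0.000, 35.60). The virtual corner opposite V is at (-53.30, 35.60). Since A1 is tangent to KQ there, RQ ⟂ KQ and the tangent condition forces RH to be normal to HW, with radius 13.4, so the center R sits 13.4 in from both sides at R = (-39.90, 22.20). That places the tangent points at Q = (-53.30, 22.20) on KQ and H = (-39.90, 35.60) on HW. So H.x = -39.90.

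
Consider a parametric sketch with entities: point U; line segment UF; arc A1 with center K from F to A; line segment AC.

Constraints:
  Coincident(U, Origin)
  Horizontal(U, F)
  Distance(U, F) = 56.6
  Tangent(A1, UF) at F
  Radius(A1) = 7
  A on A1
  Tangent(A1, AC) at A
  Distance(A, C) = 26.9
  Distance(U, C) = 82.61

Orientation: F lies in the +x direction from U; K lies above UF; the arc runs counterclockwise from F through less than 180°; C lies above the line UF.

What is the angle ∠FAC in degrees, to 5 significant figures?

155.18°

U is at the origin; UF is horizontal with |UF| = 56.6 and F on the +x side, so F = (56.600, 0.0000). Since A1 is tangent to UF there, KF ⟂ UF, so K = F + (0, 7) = (56.600, 7.0000). Since KA ⟂ AC (tangency), |KC| = √(7.0² + 26.9²) = 27.796 regardless of where A sits on A1. So C lies on both circle(U, 82.61) and circle(K, 27.796); the above-UF intersection is C = (79.354, 22.965). A is the foot of the tangent from C: A = (61.934, 2.4670).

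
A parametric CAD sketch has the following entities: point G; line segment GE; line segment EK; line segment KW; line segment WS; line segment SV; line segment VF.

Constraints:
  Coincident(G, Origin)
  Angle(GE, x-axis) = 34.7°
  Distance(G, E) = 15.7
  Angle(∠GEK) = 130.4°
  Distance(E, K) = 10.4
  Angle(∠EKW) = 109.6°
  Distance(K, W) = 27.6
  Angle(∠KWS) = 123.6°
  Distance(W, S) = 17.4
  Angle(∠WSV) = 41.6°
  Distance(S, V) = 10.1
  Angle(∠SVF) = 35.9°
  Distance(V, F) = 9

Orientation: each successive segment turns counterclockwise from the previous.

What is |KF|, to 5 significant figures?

36.895

∠WSV = 41.6° gives SV at -10.500° from the x-axis; with |SV| = 10.1, V = (-15.980, 20.253). ∠SVF = 35.9° gives VF at 133.60° from the x-axis; with |VF| = 9.0, F = (-22.187, 26.771). Then |KF| = |F − K| = 36.895.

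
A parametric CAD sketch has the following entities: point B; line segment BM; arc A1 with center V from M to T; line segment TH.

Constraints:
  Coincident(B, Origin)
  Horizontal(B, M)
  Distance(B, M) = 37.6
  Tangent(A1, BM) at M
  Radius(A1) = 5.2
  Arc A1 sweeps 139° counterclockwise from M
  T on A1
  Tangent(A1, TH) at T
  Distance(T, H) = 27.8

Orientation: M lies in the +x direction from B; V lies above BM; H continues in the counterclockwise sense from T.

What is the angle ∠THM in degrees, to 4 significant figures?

16.30°

B is at the origin; BM is horizontal with |BM| = 37.6 and M on the +x side, so M = (37.60, 0.000). The tangent condition forces VM to be normal to BM, so V = M + (0, 5.2) = (37.60, 5.200). On A1, M sits at bearing -90° from V; a 139° counterclockwise sweep puts T at bearing 49°, so T = V + 5.2·(cos 49°, sin 49°) = (41.01, 9.124). Tangency of A1 to TH means the radius VT is perpendicular to TH, so TH runs along (−sin 49°, cos 49°); with |TH| = 27.8, H = (20.03, 27.36). Then cos ∠THM = HT·HM / (|HT||HM|), giving 16.30°.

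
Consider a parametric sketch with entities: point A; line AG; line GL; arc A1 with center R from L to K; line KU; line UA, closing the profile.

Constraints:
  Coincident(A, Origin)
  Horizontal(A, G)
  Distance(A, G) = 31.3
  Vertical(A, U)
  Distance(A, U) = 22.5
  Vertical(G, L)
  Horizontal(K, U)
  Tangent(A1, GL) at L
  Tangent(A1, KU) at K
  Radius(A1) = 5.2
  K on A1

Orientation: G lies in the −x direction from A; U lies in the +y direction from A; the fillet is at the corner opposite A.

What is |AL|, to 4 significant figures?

35.76

A is at the origin; AG is horizontal with |AG| = 31.3 and G on the −x side, so G = (-31.30, 0.000). A and U share the same x with |AU| = 22.5 and U on the +y side, so U = (0.000, 22.50). The virtual corner opposite A is at (-31.30, 22.50). A1 meets GL tangentially, so RL is at right angles to GL and the tangent condition forces RK to be normal to KU, with radius 5.2, so the center R sits 5.2 in from both sides at R = (-26.10, 17.30). That places the tangent points at L = (-31.30, 17.30) on GL and K = (-26.10, 22.50) on KU. Then |AL| = |L − A| = 35.76.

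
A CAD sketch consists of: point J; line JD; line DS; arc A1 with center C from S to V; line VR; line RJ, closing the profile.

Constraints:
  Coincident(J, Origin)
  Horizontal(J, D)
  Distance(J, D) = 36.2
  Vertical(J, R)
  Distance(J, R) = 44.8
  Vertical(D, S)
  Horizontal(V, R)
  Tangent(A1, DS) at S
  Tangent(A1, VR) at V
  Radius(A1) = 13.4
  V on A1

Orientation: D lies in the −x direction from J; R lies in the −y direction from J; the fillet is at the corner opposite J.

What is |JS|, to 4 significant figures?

47.92

J is at the origin; JD is horizontal with |JD| = 36.2 and D on the −x side, so D = (-36.20, 0.000). J and R share the same x with |JR| = 44.8 and R on the −y side, so R = (0.000, -44.80). The virtual corner opposite J is at (-36.20, -44.80). The tangent condition forces CS to be normal to DS and A1 meets VR tangentially, so CV is at right angles to VR, with radius 13.4, so the center C sits 13.4 in from both sides at C = (-22.80, -31.40). That places the tangent points at S = (-36.20, -31.40) on DS and V = (-22.80, -44.80) on VR. Then |JS| = |S − J| = 47.92.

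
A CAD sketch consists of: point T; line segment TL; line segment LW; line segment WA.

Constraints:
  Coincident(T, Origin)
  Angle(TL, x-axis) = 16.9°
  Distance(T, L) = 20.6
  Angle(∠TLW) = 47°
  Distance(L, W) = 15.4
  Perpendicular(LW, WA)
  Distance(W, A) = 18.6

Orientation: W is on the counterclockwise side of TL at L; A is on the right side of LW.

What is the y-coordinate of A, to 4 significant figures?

29.80

T is at the origin; TL runs at 16.9° with length 20.6, so L = 20.6·(cos 16.9°, sin 16.9°) = (19.71, 5.988). ∠TLW = 47.0°, so LW runs at 16.9° + (180° − 47.0°) = 149.9° from the x-axis; with |LW| = 15.4, W = L + 15.4·(cos 149.9°, sin 149.9°) = (6.387, 13.71). LW is perpendicular to WA; with |WA| = 18.6 on the right of LW, A = W + 18.6·(0.5015, 0.8652) = (15.72, 29.80). So A.y = 29.80.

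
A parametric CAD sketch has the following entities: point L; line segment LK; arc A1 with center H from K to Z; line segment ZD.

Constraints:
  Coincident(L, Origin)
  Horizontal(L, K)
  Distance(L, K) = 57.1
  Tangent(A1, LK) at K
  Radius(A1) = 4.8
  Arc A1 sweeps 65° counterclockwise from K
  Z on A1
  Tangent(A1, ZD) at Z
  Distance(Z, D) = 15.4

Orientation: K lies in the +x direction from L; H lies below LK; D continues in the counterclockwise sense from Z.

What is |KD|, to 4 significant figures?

19.94

L is at the origin; L and K share the same y with |LK| = 57.1 and K on the +x side, so K = (57.10, 0.000). A1 meets LK tangentially, so HK is at right angles to LK, so H = K + (0, -4.8) = (57.10, -4.800). On A1, K sits at bearing 90° from H; a 65° counterclockwise sweep puts Z at bearing 155°, so Z = H + 4.8·(cos 155°, sin 155°) = (52.75, -2.771). The tangent condition forces HZ to be normal to ZD, so ZD runs along (−sin 155°, cos 155°); with |ZD| = 15.4, D = (46.24, -16.73). Then |KD| = |D − K| = 19.94.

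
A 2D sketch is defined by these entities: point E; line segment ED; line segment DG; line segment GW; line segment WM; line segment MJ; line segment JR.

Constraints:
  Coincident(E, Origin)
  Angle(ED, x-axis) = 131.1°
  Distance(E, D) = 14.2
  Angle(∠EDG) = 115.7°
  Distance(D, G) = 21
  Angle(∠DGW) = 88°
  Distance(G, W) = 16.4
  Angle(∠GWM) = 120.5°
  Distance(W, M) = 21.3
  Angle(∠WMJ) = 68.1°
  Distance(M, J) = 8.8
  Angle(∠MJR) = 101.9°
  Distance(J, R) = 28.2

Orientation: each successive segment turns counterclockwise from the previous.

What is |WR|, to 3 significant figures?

10.3

E is at the origin; ED runs at 131.1° with length 14.2, so D = (-9.33, 10.7). ∠EDG = 115.7° gives DG at -165° from the x-axis; with |DG| = 21.0, G = (-29.6, 5.12). ∠DGW = 88.0° gives GW at -72.6° from the x-axis; with |GW| = 16.4, W = (-24.7, -10.5). ∠GWM = 120.5° gives WM at -13.1° from the x-axis; with |WM| = 21.3, M = (-3.93, -15.4). ∠WMJ = 68.1° gives MJ at 98.8° from the x-axis; with |MJ| = 8.8, J = (-5.28, -6.66). ∠MJR = 101.9° gives JR at 177° from the x-axis; with |JR| = 28.2, R = (-33.4, -5.13). Then |WR| = |R − W| = 10.3.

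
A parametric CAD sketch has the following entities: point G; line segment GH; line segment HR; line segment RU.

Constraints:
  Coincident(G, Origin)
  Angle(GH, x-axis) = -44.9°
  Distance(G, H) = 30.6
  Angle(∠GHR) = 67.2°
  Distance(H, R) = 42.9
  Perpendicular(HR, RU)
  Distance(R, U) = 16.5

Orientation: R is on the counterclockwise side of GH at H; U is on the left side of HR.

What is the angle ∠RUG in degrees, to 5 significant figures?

110.67°

G is at the origin; GH runs at -44.9° with length 30.6, so H = 30.6·(cos -44.9°, sin -44.9°) = (21.675, -21.600). ∠GHR = 67.2°, so HR runs at -44.9° + (180° − 67.2°) = 67.900° from the x-axis; with |HR| = 42.9, R = H + 42.9·(cos 67.900°, sin 67.900°) = (37.815, 18.148). The perpendicularity gives RU at right angles to HR; with |RU| = 16.5 on the left of HR, U = R + 16.5·(-0.92653, 0.37622) = (22.527, 24.356). Then cos ∠RUG = UR·UG / (|UR||UG|), giving 110.67°.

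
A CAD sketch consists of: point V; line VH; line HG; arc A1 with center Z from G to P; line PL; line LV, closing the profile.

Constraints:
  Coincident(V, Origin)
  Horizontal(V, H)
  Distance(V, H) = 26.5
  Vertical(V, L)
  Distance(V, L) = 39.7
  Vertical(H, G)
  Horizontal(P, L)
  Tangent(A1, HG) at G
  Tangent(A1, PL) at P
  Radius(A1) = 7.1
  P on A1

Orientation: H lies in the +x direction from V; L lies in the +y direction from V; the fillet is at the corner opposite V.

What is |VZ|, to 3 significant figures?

37.9

VL is vertical with |VL| = 39.7 and L on the +y side, so L = (0.00, 39.7). The virtual corner opposite V is at (26.5, 39.7). Since A1 is tangent to HG there, ZG ⟂ HG and the tangent condition forces ZP to be normal to PL, with radius 7.1, so the center Z sits 7.1 in from both sides at Z = (19.4, 32.6). Then |VZ| = |Z − V| = 37.9.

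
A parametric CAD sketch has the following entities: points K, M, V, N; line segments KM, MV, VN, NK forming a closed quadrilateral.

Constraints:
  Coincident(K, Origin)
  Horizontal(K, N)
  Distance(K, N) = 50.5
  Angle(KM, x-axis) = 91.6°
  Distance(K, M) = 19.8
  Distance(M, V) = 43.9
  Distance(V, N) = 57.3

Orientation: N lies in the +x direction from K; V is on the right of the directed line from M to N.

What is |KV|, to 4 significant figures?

24.14

Checks: |MV| = 43.90 ✓; |VN| = 57.30 ✓.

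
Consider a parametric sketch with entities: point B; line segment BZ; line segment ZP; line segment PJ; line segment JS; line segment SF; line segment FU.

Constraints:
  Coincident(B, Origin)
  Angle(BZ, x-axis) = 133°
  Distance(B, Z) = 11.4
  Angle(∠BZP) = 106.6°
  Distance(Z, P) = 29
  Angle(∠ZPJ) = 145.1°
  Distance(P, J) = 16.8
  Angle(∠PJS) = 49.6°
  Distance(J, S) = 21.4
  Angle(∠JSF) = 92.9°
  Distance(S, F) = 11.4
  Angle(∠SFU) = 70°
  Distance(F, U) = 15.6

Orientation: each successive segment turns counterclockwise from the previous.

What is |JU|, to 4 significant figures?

9.806

B is at the origin; BZ runs at 133.0° with length 11.4, so Z = (-7.775, 8.337). ∠BZP = 106.6° gives ZP at -153.6° from the x-axis; with |ZP| = 29.0, P = (-33.75, -4.557). ∠ZPJ = 145.1° gives PJ at -118.7° from the x-axis; with |PJ| = 16.8, J = (-41.82, -19.29). ∠PJS = 49.6° gives JS at 11.70° from the x-axis; with |JS| = 21.4, S = (-20.86, -14.95). ∠JSF = 92.9° gives SF at 98.80° from the x-axis; with |SF| = 11.4, F = (-22.61, -3.688). ∠SFU = 70.0° gives FU at -151.2° from the x-axis; with |FU| = 15.6, U = (-36.28, -11.20). Then |JU| = |U − J| = 9.806.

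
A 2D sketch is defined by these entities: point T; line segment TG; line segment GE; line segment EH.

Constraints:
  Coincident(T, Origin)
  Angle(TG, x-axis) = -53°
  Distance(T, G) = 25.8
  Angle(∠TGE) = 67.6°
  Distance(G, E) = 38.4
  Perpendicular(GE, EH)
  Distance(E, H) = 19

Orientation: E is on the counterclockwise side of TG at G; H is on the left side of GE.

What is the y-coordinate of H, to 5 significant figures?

22.119

T is at the origin; TG runs at -53.0° with length 25.8, so G = 25.8·(cos -53.0°, sin -53.0°) = (15.527, -20.605). ∠TGE = 67.6°, so GE runs at -53.0° + (180° − 67.6°) = 59.400° from the x-axis; with |GE| = 38.4, E = G + 38.4·(cos 59.400°, sin 59.400°) = (35.074, 12.448). GE is perpendicular to EH; with |EH| = 19.0 on the left of GE, H = E + 19.0·(-0.86074, 0.50904) = (18.720, 22.119). So H.y = 22.119.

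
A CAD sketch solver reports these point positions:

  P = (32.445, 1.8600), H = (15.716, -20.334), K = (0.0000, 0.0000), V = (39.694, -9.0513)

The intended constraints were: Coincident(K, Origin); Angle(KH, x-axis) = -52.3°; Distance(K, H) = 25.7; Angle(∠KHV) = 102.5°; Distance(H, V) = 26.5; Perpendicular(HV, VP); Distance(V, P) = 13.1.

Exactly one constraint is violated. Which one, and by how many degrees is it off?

Perpendicular(HV, VP) — off by 8.40°.

K = (0.00, 0.00) ✓; KH at -52.30° ✓; |KH| = 25.70 ✓; ∠KHV = 102.5° ✓; |HV| = 26.50 ✓; ∠(HV, VP) = 98.40° ✗; |VP| = 13.10 ✓.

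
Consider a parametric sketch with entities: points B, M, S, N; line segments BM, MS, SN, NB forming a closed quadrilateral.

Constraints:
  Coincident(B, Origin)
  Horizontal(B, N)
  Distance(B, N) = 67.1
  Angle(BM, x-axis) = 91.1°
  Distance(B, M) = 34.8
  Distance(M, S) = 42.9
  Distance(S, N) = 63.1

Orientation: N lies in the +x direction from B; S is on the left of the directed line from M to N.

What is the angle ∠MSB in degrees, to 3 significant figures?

27.6°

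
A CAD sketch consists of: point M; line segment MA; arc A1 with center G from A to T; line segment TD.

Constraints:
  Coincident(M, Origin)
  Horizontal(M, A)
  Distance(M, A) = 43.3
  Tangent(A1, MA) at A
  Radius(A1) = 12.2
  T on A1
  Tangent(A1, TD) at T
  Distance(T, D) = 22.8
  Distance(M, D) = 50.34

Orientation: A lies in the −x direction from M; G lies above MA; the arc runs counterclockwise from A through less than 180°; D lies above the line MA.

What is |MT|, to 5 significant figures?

34.231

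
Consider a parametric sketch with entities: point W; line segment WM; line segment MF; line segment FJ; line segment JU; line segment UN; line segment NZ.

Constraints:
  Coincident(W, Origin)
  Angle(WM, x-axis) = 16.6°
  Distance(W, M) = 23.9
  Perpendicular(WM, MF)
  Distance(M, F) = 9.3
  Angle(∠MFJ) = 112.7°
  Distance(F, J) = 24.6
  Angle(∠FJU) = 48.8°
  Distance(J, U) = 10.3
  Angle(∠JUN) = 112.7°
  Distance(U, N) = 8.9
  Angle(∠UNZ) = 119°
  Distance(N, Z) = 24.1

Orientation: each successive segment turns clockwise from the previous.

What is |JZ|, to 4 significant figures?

27.15

W is at the origin; WM runs at 16.6° with length 23.9, so M = (22.90, 6.828). WM is perpendicular to MF, so MF runs at -73.40°; with |MF| = 9.3, F = (25.56, -2.084). ∠MFJ = 112.7° gives FJ at -140.7° from the x-axis; with |FJ| = 24.6, J = (6.524, -17.67). ∠FJU = 48.8° gives JU at 88.10° from the x-axis; with |JU| = 10.3, U = (6.866, -7.371). ∠JUN = 112.7° gives UN at 20.80° from the x-axis; with |UN| = 8.9, N = (15.19, -4.211). ∠UNZ = 119.0° gives NZ at -40.20° from the x-axis; with |NZ| = 24.1, Z = (33.59, -19.77). Then |JZ| = |Z − J| = 27.15.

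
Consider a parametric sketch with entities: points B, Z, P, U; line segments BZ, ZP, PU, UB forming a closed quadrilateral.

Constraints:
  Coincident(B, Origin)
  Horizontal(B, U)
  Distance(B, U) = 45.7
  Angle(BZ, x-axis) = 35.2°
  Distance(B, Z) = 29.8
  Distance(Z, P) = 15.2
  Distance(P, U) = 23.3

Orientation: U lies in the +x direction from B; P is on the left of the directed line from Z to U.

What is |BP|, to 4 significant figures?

44.62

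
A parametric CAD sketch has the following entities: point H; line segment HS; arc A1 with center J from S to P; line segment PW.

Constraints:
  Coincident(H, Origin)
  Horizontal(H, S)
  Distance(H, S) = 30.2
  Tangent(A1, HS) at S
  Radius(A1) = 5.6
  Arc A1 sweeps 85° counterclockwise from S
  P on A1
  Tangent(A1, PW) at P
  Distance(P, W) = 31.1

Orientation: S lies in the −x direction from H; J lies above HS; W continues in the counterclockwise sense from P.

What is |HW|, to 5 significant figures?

42.224

H is at the origin; HS is horizontal with |HS| = 30.2 and S on the −x side, so S = (-30.200, 0.0000). A1 meets HS tangentially, so JS is at right angles to HS, so J = S + (0, 5.6) = (-30.200, 5.6000). On A1, S sits at bearing -90° from J; an 85° counterclockwise sweep puts P at bearing -5°, so P = J + 5.6·(cos -5°, sin -5°) = (-24.621, 5.1119). The tangent condition forces JP to be normal to PW, so PW runs along (−sin -5°, cos -5°); with |PW| = 31.1, W = (-21.911, 36.094). Then |HW| = |W − H| = 42.224.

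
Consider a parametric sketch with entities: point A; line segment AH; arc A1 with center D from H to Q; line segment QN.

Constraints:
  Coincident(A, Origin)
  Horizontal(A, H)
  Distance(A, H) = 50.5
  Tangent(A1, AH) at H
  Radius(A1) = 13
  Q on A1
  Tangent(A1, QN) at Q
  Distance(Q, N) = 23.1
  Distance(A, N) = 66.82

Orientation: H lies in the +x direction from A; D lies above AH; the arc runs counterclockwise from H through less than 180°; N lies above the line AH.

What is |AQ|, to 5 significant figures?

65.064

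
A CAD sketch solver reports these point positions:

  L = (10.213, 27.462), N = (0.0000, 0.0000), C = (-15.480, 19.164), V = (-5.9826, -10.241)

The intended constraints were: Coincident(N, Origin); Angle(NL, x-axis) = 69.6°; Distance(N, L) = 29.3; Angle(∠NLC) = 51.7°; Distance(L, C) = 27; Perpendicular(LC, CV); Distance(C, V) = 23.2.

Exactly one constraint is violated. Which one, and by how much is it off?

Distance(C, V) = 23.2 — off by 7.70.

N = (0.00, 0.00) ✓; NL at 69.60° ✓; |NL| = 29.30 ✓; ∠NLC = 51.70° ✓; |LC| = 27.00 ✓; ∠(LC, CV) = 90.00° ✓; |CV| = 30.90 ✗.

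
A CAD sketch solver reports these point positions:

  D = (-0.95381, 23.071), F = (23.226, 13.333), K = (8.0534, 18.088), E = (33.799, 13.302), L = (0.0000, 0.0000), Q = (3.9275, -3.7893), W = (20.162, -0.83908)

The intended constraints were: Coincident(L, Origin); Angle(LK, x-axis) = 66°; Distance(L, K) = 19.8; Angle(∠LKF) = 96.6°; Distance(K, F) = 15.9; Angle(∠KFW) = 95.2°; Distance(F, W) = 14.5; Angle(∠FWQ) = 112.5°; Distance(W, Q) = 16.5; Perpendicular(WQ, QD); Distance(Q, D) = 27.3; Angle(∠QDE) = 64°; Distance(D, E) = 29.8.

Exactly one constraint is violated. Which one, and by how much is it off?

Distance(D, E) = 29.8 — off by 6.30.

L = (0.00, 0.00) ✓; LK at 66.00° ✓; |LK| = 19.80 ✓; ∠LKF = 96.60° ✓; |KF| = 15.90 ✓; ∠KFW = 95.20° ✓; |FW| = 14.50 ✓; ∠FWQ = 112.5° ✓; |WQ| = 16.50 ✓; ∠(WQ, QD) = 90.00° ✓; |QD| = 27.30 ✓; ∠QDE = 64.00° ✓; |DE| = 36.10 ✗.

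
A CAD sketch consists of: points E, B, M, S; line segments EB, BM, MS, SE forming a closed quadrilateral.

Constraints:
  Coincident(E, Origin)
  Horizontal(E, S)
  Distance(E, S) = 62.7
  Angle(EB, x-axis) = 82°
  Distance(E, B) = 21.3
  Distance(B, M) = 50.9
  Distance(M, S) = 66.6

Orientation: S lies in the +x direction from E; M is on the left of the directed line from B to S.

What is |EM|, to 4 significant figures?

70.01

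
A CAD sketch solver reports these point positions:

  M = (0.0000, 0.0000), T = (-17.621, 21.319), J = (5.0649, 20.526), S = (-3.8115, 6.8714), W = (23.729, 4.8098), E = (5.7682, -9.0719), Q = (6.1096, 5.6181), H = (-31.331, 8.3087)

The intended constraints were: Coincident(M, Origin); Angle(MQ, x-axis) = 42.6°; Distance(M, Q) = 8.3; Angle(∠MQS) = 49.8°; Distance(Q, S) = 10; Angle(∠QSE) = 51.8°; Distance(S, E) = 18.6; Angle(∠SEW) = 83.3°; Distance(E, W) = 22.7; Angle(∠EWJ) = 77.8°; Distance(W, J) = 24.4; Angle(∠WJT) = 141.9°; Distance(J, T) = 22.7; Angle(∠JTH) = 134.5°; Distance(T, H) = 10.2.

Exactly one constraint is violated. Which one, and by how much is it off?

Distance(T, H) = 10.2 — off by 8.70.

M = (0.00, 0.00) ✓; MQ at 42.60° ✓; |MQ| = 8.300 ✓; ∠MQS = 49.80° ✓; |QS| = 10.00 ✓; ∠QSE = 51.80° ✓; |SE| = 18.60 ✓; ∠SEW = 83.30° ✓; |EW| = 22.70 ✓; ∠EWJ = 77.80° ✓; |WJ| = 24.40 ✓; ∠WJT = 141.9° ✓; |JT| = 22.70 ✓; ∠JTH = 134.5° ✓; |TH| = 18.90 ✗.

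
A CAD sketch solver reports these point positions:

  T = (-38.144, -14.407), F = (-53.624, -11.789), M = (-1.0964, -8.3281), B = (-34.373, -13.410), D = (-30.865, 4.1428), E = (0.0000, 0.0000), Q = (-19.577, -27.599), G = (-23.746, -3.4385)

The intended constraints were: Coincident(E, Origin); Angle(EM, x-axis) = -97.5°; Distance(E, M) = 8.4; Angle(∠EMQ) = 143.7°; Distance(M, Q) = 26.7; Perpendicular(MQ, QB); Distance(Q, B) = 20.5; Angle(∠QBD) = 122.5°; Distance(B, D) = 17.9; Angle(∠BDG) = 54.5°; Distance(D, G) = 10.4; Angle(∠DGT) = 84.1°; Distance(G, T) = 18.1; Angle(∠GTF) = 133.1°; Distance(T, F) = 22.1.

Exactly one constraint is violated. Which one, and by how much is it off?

Distance(T, F) = 22.1 — off by 6.40.

E = (0.00, 0.00) ✓; EM at -97.50° ✓; |EM| = 8.400 ✓; ∠EMQ = 143.7° ✓; |MQ| = 26.70 ✓; ∠(MQ, QB) = 90.00° ✓; |QB| = 20.50 ✓; ∠QBD = 122.5° ✓; |BD| = 17.90 ✓; ∠BDG = 54.50° ✓; |DG| = 10.40 ✓; ∠DGT = 84.10° ✓; |GT| = 18.10 ✓; ∠GTF = 133.1° ✓; |TF| = 15.70 ✗.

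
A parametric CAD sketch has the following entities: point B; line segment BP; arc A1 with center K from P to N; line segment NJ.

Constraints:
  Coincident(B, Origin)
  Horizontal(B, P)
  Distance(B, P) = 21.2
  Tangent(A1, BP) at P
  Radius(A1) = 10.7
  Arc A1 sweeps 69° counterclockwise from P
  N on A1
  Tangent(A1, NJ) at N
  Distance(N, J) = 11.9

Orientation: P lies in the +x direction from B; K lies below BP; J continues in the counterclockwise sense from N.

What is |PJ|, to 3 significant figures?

22.9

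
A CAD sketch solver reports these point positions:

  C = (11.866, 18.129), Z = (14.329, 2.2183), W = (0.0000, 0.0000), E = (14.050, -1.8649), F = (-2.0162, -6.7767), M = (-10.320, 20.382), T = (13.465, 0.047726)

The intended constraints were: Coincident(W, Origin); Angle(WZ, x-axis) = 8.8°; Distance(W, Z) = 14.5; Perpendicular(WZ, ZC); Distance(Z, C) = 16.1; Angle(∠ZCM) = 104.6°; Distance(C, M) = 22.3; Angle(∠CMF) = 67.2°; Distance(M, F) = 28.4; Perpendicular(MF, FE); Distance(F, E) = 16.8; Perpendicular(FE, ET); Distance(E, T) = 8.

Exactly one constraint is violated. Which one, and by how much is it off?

Distance(E, T) = 8 — off by 6.00.

W = (0.00, 0.00) ✓; WZ at 8.800° ✓; |WZ| = 14.50 ✓; ∠(WZ, ZC) = 90.00° ✓; |ZC| = 16.10 ✓; ∠ZCM = 104.6° ✓; |CM| = 22.30 ✓; ∠CMF = 67.20° ✓; |MF| = 28.40 ✓; ∠(MF, FE) = 90.00° ✓; |FE| = 16.80 ✓; ∠(FE, ET) = 90.01° ✓; |ET| = 2.000 ✗.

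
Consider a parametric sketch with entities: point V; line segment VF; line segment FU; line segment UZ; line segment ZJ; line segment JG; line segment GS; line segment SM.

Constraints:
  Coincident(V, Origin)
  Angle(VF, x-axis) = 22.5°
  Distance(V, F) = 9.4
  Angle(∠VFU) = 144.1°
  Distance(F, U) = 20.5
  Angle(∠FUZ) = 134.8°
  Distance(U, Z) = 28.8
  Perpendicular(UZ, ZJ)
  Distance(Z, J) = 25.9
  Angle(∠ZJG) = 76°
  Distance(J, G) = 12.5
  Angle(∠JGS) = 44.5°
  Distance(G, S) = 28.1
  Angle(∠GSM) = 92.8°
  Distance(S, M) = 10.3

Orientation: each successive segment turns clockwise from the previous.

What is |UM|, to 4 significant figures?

49.62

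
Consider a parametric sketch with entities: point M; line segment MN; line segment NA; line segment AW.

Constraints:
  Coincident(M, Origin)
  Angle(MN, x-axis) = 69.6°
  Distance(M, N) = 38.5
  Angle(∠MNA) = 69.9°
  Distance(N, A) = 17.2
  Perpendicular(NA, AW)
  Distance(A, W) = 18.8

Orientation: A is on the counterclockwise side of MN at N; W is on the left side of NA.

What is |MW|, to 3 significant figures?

17.8

∠MNA = 69.9°, so NA runs at 69.6° + (180° − 69.9°) = 180° from the x-axis; with |NA| = 17.2, A = N + 17.2·(cos 180°, sin 180°) = (-3.78, 36.2). The perpendicularity gives AW at right angles to NA; with |AW| = 18.8 on the left of NA, W = A + 18.8·(-0.00524, -1.00) = (-3.88, 17.4). Then |MW| = |W − M| = 17.8.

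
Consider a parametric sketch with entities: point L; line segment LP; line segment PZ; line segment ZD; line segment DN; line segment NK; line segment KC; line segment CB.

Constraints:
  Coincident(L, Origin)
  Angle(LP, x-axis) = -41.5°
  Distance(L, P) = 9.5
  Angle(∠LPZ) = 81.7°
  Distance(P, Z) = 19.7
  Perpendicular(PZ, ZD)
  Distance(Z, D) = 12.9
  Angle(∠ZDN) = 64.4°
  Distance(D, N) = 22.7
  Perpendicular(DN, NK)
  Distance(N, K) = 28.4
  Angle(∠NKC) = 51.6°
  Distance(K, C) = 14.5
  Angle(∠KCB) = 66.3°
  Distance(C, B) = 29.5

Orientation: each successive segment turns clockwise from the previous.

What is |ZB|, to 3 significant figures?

32.4

L is at the origin; LP runs at -41.5° with length 9.5, so P = (7.12, -6.29). ∠LPZ = 81.7° gives PZ at -140° from the x-axis; with |PZ| = 19.7, Z = (-7.93, -19.0). PZ ⟂ ZD, so ZD runs at 130°; with |ZD| = 12.9, D = (-16.3, -9.16). ∠ZDN = 64.4° gives DN at 14.6° from the x-axis; with |DN| = 22.7, N = (5.71, -3.44). The perpendicularity gives NK at right angles to DN, so NK runs at -75.4°; with |NK| = 28.4, K = (12.9, -30.9). ∠NKC = 51.6° gives KC at 156° from the x-axis; with |KC| = 14.5, C = (-0.399, -25.1). ∠KCB = 66.3° gives CB at 42.5° from the x-axis; with |CB| = 29.5, B = (21.4, -5.14). Then |ZB| = |B − Z| = 32.4.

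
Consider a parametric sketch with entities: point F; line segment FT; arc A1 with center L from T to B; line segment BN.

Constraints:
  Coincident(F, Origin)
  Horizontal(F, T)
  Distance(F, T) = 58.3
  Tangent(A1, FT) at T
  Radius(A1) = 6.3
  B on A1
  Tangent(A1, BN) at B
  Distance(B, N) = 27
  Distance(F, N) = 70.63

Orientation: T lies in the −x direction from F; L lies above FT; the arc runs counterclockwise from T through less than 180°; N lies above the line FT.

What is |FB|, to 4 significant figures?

53.11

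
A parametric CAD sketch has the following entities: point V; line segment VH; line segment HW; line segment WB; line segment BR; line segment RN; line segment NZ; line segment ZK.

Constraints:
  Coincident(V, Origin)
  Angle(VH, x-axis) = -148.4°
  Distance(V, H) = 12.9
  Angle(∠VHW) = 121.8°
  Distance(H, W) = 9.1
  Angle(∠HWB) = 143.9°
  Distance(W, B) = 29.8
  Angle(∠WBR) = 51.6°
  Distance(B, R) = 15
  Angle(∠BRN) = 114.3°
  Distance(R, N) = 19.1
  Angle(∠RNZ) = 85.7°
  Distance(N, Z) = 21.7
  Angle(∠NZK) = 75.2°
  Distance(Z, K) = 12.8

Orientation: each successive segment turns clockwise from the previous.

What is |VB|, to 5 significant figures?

40.516

∠VHW = 121.8° gives HW at 153.40° from the x-axis; with |HW| = 9.1, W = (-19.124, -2.6848). ∠HWB = 143.9° gives WB at 117.30° from the x-axis; with |WB| = 29.8, B = (-32.792, 23.796). Then |VB| = |B − V| = 40.516.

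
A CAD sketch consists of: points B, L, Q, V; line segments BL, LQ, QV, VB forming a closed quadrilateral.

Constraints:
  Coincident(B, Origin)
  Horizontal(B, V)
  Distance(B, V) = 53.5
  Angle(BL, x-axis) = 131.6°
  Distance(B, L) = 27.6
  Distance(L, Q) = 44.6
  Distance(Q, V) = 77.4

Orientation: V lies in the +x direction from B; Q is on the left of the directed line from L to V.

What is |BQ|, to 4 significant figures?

59.48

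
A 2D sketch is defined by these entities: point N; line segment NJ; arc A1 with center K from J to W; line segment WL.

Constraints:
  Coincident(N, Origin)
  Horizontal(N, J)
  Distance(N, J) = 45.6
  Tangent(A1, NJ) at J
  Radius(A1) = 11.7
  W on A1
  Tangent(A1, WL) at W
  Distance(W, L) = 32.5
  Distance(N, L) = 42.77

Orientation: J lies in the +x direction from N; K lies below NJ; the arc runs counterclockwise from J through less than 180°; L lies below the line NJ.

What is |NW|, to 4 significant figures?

35.58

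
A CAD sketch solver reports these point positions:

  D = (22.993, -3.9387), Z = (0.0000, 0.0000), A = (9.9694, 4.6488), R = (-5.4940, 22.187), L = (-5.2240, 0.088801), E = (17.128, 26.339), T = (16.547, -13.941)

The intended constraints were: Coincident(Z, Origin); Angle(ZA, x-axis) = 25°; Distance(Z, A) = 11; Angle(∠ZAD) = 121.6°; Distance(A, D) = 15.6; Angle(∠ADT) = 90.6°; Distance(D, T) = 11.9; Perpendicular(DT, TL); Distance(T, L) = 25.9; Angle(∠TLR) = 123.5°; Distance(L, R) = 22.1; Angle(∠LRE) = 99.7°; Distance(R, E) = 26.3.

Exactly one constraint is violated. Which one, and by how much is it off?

Distance(R, E) = 26.3 — off by 3.30.

Z = (0.00, 0.00) ✓; ZA at 25.00° ✓; |ZA| = 11.00 ✓; ∠ZAD = 121.6° ✓; |AD| = 15.60 ✓; ∠ADT = 90.60° ✓; |DT| = 11.90 ✓; ∠(DT, TL) = 90.00° ✓; |TL| = 25.90 ✓; ∠TLR = 123.5° ✓; |LR| = 22.10 ✓; ∠LRE = 99.70° ✓; |RE| = 23.00 ✗.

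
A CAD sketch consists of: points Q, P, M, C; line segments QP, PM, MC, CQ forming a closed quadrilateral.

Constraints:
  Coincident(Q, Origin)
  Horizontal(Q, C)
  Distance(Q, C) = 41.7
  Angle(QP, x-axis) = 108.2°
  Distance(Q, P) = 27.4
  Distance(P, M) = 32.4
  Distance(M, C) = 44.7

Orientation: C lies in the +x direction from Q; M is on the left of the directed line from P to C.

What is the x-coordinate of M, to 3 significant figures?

20.9

Q is at the origin; Q and C share the same y with |QC| = 41.7 and C in +x, so C = (41.7, 0). QP runs at 108.2° with |QP| = 27.4, so P = (-8.56, 26.0). M is determined by |PM| = 32.4 and |MC| = 44.7 together: it lies at the intersection of circle(P, 32.4) and circle(C, 44.7). With |PC| = 56.6, the foot of the radical line on PC is 19.9 from P and the perpendicular offset is √(32.4² − 19.9²) = 25.6. Taking the left-of-PC solution: M = (20.9, 39.6).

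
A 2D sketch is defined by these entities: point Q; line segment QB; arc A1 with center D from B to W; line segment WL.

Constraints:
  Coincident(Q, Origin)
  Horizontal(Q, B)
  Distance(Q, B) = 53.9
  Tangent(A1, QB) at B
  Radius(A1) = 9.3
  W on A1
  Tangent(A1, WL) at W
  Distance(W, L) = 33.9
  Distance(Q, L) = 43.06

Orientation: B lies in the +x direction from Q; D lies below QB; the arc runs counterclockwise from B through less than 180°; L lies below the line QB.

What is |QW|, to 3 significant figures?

46.3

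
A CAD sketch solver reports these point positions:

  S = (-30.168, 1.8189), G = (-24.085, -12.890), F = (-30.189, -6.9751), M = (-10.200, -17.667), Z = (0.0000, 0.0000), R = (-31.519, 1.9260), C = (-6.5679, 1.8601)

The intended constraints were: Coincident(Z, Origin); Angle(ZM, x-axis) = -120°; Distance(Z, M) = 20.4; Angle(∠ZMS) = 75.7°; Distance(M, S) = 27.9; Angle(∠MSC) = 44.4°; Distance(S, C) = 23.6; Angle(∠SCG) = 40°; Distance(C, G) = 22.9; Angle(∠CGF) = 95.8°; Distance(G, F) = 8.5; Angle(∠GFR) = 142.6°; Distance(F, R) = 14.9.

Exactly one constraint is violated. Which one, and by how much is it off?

Distance(F, R) = 14.9 — off by 5.90.

Z = (0.00, 0.00) ✓; ZM at -120.0° ✓; |ZM| = 20.40 ✓; ∠ZMS = 75.70° ✓; |MS| = 27.90 ✓; ∠MSC = 44.40° ✓; |SC| = 23.60 ✓; ∠SCG = 40.00° ✓; |CG| = 22.90 ✓; ∠CGF = 95.80° ✓; |GF| = 8.500 ✓; ∠GFR = 142.6° ✓; |FR| = 9.000 ✗.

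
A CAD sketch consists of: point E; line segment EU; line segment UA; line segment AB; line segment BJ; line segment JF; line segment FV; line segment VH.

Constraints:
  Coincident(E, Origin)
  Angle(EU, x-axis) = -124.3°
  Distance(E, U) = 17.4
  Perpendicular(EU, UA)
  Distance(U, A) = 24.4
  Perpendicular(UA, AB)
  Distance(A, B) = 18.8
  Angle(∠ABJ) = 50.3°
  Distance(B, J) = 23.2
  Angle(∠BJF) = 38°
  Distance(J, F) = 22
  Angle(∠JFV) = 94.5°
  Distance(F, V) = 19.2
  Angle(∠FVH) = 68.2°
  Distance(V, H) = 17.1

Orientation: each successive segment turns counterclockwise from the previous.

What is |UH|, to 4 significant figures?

22.58

E is at the origin; EU runs at -124.3° with length 17.4, so U = (-9.805, -14.37). EU is perpendicular to UA, so UA runs at -34.30°; with |UA| = 24.4, A = (10.35, -28.12). UA ⟂ AB, so AB runs at 55.70°; with |AB| = 18.8, B = (20.95, -12.59). ∠ABJ = 50.3° gives BJ at -174.6° from the x-axis; with |BJ| = 23.2, J = (-2.151, -14.78). ∠BJF = 38.0° gives JF at -32.60° from the x-axis; with |JF| = 22.0, F = (16.38, -26.63). ∠JFV = 94.5° gives FV at 52.90° from the x-axis; with |FV| = 19.2, V = (27.96, -11.32). ∠FVH = 68.2° gives VH at 164.7° from the x-axis; with |VH| = 17.1, H = (11.47, -6.804). Then |UH| = |H − U| = 22.58.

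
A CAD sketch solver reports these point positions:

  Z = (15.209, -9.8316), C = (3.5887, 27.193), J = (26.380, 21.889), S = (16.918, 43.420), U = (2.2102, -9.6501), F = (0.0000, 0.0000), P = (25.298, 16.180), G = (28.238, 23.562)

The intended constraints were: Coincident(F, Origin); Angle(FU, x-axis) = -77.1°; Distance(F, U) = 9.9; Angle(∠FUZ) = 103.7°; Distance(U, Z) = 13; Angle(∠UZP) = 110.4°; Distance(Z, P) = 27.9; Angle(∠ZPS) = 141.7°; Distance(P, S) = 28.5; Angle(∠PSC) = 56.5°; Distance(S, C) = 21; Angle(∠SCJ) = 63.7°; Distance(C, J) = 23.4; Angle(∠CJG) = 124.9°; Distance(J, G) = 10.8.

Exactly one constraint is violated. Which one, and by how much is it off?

Distance(J, G) = 10.8 — off by 8.30.

F = (0.00, 0.00) ✓; FU at -77.10° ✓; |FU| = 9.900 ✓; ∠FUZ = 103.7° ✓; |UZ| = 13.00 ✓; ∠UZP = 110.4° ✓; |ZP| = 27.90 ✓; ∠ZPS = 141.7° ✓; |PS| = 28.50 ✓; ∠PSC = 56.50° ✓; |SC| = 21.00 ✓; ∠SCJ = 63.70° ✓; |CJ| = 23.40 ✓; ∠CJG = 124.9° ✓; |JG| = 2.500 ✗.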